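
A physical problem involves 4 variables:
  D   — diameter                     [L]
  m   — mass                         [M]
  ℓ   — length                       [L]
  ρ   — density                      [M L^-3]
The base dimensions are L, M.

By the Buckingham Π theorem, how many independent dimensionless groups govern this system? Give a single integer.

2

Dimensional matrix (L×M by D×m×ℓ×ρ):
  L: [ 1  0  1 -3]
  M: [ 0  1  0  1]
Echelon form has 2 nonzero rows (pivots: D,m)
Π count = n − r = 4 − 2 = 2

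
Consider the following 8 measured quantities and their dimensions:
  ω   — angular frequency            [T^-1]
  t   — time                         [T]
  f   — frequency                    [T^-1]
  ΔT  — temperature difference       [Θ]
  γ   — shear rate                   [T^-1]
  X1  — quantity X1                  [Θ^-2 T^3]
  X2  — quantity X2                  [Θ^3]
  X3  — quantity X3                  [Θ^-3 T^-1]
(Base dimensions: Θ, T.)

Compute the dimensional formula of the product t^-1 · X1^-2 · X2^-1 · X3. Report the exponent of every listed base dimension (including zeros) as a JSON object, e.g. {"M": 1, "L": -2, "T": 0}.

Write exponents as rows Θ,T / cols ω,t,f,ΔT,γ,X1,X2,X3:
  Θ: [ 0  0  0  1  0 -2  3 -3]
  T: [-1  1 -1  0 -1  3  0 -1]
  [Θ]: (-1)·0+(-2)·-2+(-1)·3+(1)·-3 = -2
  [T]: (-1)·1+(-2)·3+(-1)·0+(1)·-1 = -8
⇒ Θ^-2 T^-8

{"Θ": -2, "T": -8}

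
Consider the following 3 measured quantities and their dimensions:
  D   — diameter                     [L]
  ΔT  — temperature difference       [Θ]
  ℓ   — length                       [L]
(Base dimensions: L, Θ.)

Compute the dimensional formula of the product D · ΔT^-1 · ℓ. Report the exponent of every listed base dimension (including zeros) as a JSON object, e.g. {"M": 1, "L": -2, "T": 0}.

{"L": 2, "Θ": -1}

Exponent matrix [L,Θ] × [D,ΔT,ℓ]:
  L: [ 1  0  1]
  Θ: [ 0  1  0]
  [L]: (1)·1+(-1)·0+(1)·1 = 2
  [Θ]: (1)·0+(-1)·1+(1)·0 = -1
⇒ L^2 Θ^-1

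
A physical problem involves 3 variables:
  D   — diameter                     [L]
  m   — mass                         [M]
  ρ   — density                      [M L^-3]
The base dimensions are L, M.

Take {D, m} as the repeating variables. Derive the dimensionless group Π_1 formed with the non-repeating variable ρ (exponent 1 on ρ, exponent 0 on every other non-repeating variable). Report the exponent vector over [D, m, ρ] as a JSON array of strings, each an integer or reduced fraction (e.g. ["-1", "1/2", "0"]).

Exponent matrix [L,M] × [D,m,ρ]:
  L: [ 1  0 -3]
  M: [ 0  1  1]
Echelon form has 2 nonzero rows (pivots: D,m)
Repeat: D,m; free: ρ
RREF:
  r0: [   1    0   -3]
  r1: [   0    1    1]
Fix exponent of ρ at 1; solve each RREF row for its pivot's exponent:
  r0: exp(D) + (-3)·1 = 0 ⇒ exp(D) = 3
  r1: exp(m) + (1)·1 = 0 ⇒ exp(m) = -1
Π_1 = D^3 · m^-1 · ρ

["3", "-1", "1"]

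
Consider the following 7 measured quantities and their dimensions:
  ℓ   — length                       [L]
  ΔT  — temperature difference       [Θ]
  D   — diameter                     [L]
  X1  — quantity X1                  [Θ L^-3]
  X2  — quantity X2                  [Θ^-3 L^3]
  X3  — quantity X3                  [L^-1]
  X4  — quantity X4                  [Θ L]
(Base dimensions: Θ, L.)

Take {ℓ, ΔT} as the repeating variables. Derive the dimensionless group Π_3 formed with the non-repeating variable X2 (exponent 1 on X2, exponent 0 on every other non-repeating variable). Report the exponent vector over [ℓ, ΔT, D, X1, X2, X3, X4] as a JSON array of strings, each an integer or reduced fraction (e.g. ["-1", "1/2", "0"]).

["-3", "3", "0", "0", "1", "0", "0"]

Dimensional matrix (Θ×L by ℓ×ΔT×D×X1×X2×X3×X4):
  Θ: [ 0  1  0  1 -3  0  1]
  L: [ 1  0  1 -3  3 -1  1]
Echelon form has 2 nonzero rows (pivots: ℓ,ΔT)
Pivot set = {ℓ,ΔT}, free = {D,X1,X2,X3,X4}
RREF:
  r0: [   1    0    1   -3    3   -1    1]
  r1: [   0    1    0    1   -3    0    1]
Fix exponent of X2 at 1, D at 0, X1 at 0, X3 at 0, X4 at 0; solve each RREF row for its pivot's exponent:
  r0: exp(ℓ) + (3)·1 = 0 ⇒ exp(ℓ) = -3
  r1: exp(ΔT) + (-3)·1 = 0 ⇒ exp(ΔT) = 3
Π_3 = ℓ^-3 · ΔT^3 · X2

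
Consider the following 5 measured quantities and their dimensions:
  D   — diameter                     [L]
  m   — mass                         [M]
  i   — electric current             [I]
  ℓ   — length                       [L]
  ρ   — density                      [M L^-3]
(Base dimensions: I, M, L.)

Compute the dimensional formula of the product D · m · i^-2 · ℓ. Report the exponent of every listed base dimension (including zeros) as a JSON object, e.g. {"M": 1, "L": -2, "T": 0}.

Exponent matrix [I,M,L] × [D,m,i,ℓ,ρ]:
  I: [ 0  0  1  0  0]
  M: [ 0  1  0  0  1]
  L: [ 1  0  0  1 -3]
  [I]: (1)·0+(1)·0+(-2)·1+(1)·0 = -2
  [M]: (1)·0+(1)·1+(-2)·0+(1)·0 = 1
  [L]: (1)·1+(1)·0+(-2)·0+(1)·1 = 2
⇒ I^-2 M L^2

{"I": -2, "M": 1, "L": 2}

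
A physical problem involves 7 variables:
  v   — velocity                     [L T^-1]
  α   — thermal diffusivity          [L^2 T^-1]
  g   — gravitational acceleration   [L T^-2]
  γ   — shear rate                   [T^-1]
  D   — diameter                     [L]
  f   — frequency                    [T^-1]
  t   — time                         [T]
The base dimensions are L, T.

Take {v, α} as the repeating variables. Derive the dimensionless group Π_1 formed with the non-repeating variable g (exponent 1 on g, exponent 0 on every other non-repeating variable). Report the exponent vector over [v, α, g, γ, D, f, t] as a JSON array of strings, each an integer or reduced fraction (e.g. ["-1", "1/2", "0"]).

["-3", "1", "1", "0", "0", "0", "0"]

Exponent matrix [L,T] × [v,α,g,γ,D,f,t]:
  L: [ 1  2  1  0  1  0  0]
  T: [-1 -1 -2 -1  0 -1  1]
Row reduction gives pivot columns v,α; rank = 2
Pivot set = {v,α}, free = {g,γ,D,f,t}
RREF:
  r0: [   1    0    3    2   -1    2   -2]
  r1: [   0    1   -1   -1    1   -1    1]
Fix exponent of g at 1, γ at 0, D at 0, f at 0, t at 0; solve each RREF row for its pivot's exponent:
  r0: exp(v) + (3)·1 = 0 ⇒ exp(v) = -3
  r1: exp(α) + (-1)·1 = 0 ⇒ exp(α) = 1
Π_1 = v^-3 · α · g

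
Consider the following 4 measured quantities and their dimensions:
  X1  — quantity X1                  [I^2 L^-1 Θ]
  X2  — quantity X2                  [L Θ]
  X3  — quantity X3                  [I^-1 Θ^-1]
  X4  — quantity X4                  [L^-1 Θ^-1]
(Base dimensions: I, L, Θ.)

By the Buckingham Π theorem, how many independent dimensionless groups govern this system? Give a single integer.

2

Exponent matrix [I,L,Θ] × [X1,X2,X3,X4]:
  I: [ 2  0 -1  0]
  L: [-1  1  0 -1]
  Θ: [ 1  1 -1 -1]
Echelon form has 2 nonzero rows (pivots: X1,X2)
Π count = n − r = 4 − 2 = 2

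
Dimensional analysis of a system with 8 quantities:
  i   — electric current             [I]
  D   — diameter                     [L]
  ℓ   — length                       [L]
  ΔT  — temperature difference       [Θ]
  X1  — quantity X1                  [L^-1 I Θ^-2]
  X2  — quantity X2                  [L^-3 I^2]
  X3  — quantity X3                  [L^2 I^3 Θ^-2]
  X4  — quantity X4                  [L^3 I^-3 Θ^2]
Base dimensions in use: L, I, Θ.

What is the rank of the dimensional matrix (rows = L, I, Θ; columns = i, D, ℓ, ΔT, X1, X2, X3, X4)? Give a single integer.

Exponent matrix [L,I,Θ] × [i,D,ℓ,ΔT,X1,X2,X3,X4]:
  L: [ 0  1  1  0 -1 -3  2  3]
  I: [ 1  0  0  0  1  2  3 -3]
  Θ: [ 0  0  0  1 -2  0 -2  2]
RREF → pivots at {i,D,ΔT} ⇒ r = 3

3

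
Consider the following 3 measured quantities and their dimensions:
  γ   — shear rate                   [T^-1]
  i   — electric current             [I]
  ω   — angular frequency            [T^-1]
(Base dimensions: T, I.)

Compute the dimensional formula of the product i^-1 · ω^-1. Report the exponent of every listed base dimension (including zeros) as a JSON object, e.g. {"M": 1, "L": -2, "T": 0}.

Write exponents as rows T,I / cols γ,i,ω:
  T: [-1  0 -1]
  I: [ 0  1  0]
  [T]: (-1)·0+(-1)·-1 = 1
  [I]: (-1)·1+(-1)·0 = -1
⇒ T I^-1

{"T": 1, "I": -1}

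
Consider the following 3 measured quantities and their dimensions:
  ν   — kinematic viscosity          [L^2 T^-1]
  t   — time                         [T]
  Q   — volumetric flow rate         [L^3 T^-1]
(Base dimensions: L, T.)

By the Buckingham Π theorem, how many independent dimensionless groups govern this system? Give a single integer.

Exponent matrix [L,T] × [ν,t,Q]:
  L: [ 2  0  3]
  T: [-1  1 -1]
Row reduction gives pivot columns ν,t; rank = 2
n=3, r=2 ⇒ 1 dimensionless group

1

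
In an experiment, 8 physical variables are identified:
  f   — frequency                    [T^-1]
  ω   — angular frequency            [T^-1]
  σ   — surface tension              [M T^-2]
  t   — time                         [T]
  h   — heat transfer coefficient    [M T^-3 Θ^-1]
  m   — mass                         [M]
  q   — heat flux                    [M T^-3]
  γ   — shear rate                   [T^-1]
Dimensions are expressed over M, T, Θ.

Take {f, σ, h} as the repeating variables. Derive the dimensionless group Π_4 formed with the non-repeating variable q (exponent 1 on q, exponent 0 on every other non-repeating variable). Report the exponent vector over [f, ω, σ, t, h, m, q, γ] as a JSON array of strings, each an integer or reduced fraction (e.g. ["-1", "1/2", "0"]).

Exponent matrix [M,T,Θ] × [f,ω,σ,t,h,m,q,γ]:
  M: [ 0  0  1  0  1  1  1  0]
  T: [-1 -1 -2  1 -3  0 -3 -1]
  Θ: [ 0  0  0  0 -1  0  0  0]
Row reduction gives pivot columns f,σ,h; rank = 3
Repeat: f,σ,h; free: ω,t,m,q,γ
RREF:
  r0: [   1    1    0   -1    0   -2    1    1]
  r1: [   0    0    1    0    0    1    1    0]
  r2: [   0    0    0    0    1    0    0    0]
Fix exponent of q at 1, ω at 0, t at 0, m at 0, γ at 0; solve each RREF row for its pivot's exponent:
  r0: exp(f) + (1)·1 = 0 ⇒ exp(f) = -1
  r1: exp(σ) + (1)·1 = 0 ⇒ exp(σ) = -1
  r2: exp(h) + (0)·1 = 0 ⇒ exp(h) = 0
Π_4 = f^-1 · σ^-1 · q

["-1", "0", "-1", "0", "0", "0", "1", "0"]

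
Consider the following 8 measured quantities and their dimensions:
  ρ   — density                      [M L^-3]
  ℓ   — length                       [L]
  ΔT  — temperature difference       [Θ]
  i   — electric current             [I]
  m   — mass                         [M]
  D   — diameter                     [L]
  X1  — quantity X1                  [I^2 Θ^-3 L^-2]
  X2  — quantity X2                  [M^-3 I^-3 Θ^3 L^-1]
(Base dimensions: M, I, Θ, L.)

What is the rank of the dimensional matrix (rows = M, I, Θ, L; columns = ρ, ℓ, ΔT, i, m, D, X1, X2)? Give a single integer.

Write exponents as rows M,I,Θ,L / cols ρ,ℓ,ΔT,i,m,D,X1,X2:
  M: [ 1  0  0  0  1  0  0 -3]
  I: [ 0  0  0  1  0  0  2 -3]
  Θ: [ 0  0  1  0  0  0 -3  3]
  L: [-3  1  0  0  0  1 -2 -1]
RREF → pivots at {ρ,ℓ,ΔT,i} ⇒ r = 4

4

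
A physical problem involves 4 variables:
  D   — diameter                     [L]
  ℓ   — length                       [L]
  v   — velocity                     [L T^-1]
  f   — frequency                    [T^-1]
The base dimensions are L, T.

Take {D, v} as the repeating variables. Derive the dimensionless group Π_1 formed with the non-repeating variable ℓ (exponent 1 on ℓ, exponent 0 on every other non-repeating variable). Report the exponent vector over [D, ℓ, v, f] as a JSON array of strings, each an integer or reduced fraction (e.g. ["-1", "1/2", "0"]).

["-1", "1", "0", "0"]

Exponent matrix [L,T] × [D,ℓ,v,f]:
  L: [ 1  1  1  0]
  T: [ 0  0 -1 -1]
Echelon form has 2 nonzero rows (pivots: D,v)
Repeat: D,v; free: ℓ,f
RREF:
  r0: [   1    1    0   -1]
  r1: [   0    0    1    1]
Fix exponent of ℓ at 1, f at 0; solve each RREF row for its pivot's exponent:
  r0: exp(D) + (1)·1 = 0 ⇒ exp(D) = -1
  r1: exp(v) + (0)·1 = 0 ⇒ exp(v) = 0
Π_1 = D^-1 · ℓ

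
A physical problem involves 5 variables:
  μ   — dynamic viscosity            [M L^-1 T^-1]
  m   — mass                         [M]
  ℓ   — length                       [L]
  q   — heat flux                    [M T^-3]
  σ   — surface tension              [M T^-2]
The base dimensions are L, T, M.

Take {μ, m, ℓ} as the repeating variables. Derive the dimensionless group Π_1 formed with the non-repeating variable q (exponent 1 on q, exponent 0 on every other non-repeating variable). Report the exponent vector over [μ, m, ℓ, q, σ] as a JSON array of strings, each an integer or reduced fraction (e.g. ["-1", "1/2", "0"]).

Exponent matrix [L,T,M] × [μ,m,ℓ,q,σ]:
  L: [-1  0  1  0  0]
  T: [-1  0  0 -3 -2]
  M: [ 1  1  0  1  1]
Row reduction gives pivot columns μ,m,ℓ; rank = 3
Repeat: μ,m,ℓ; free: q,σ
RREF:
  r0: [   1    0    0    3    2]
  r1: [   0    1    0   -2   -1]
  r2: [   0    0    1    3    2]
Fix exponent of q at 1, σ at 0; solve each RREF row for its pivot's exponent:
  r0: exp(μ) + (3)·1 = 0 ⇒ exp(μ) = -3
  r1: exp(m) + (-2)·1 = 0 ⇒ exp(m) = 2
  r2: exp(ℓ) + (3)·1 = 0 ⇒ exp(ℓ) = -3
Π_1 = μ^-3 · m^2 · ℓ^-3 · q

["-3", "2", "-3", "1", "0"]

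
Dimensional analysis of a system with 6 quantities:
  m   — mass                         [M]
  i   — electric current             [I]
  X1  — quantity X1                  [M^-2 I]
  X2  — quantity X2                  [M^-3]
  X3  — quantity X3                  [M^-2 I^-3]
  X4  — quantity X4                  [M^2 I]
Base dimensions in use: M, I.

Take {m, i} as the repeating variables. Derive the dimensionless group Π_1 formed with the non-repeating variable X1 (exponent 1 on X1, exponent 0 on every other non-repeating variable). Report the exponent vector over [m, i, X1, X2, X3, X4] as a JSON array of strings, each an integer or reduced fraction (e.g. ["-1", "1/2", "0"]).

Write exponents as rows M,I / cols m,i,X1,X2,X3,X4:
  M: [ 1  0 -2 -3 -2  2]
  I: [ 0  1  1  0 -3  1]
Echelon form has 2 nonzero rows (pivots: m,i)
Repeat: m,i; free: X1,X2,X3,X4
RREF:
  r0: [   1    0   -2   -3   -2    2]
  r1: [   0    1    1    0   -3    1]
Fix exponent of X1 at 1, X2 at 0, X3 at 0, X4 at 0; solve each RREF row for its pivot's exponent:
  r0: exp(m) + (-2)·1 = 0 ⇒ exp(m) = 2
  r1: exp(i) + (1)·1 = 0 ⇒ exp(i) = -1
Π_1 = m^2 · i^-1 · X1

["2", "-1", "1", "0", "0", "0"]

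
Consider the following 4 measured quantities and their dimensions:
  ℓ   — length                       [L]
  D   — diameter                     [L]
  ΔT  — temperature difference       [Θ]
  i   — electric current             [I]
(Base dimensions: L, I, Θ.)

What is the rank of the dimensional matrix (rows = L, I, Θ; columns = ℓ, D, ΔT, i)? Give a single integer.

Write exponents as rows L,I,Θ / cols ℓ,D,ΔT,i:
  L: [ 1  1  0  0]
  I: [ 0  0  0  1]
  Θ: [ 0  0  1  0]
RREF → pivots at {ℓ,ΔT,i} ⇒ r = 3

3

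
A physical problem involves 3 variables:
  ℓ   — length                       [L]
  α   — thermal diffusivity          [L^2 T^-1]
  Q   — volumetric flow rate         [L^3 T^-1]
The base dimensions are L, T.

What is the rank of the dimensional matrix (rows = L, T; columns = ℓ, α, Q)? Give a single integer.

2

Exponent matrix [L,T] × [ℓ,α,Q]:
  L: [ 1  2  3]
  T: [ 0 -1 -1]
RREF → pivots at {ℓ,α} ⇒ r = 2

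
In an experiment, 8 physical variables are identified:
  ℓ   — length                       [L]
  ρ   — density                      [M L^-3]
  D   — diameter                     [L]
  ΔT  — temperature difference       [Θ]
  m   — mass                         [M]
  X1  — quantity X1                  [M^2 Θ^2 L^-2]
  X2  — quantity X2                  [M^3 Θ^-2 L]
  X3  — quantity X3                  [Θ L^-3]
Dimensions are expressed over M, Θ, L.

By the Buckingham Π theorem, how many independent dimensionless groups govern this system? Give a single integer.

5

Write exponents as rows M,Θ,L / cols ℓ,ρ,D,ΔT,m,X1,X2,X3:
  M: [ 0  1  0  0  1  2  3  0]
  Θ: [ 0  0  0  1  0  2 -2  1]
  L: [ 1 -3  1  0  0 -2  1 -3]
RREF → pivots at {ℓ,ρ,ΔT} ⇒ r = 3
n=8, r=3 ⇒ 5 dimensionless groups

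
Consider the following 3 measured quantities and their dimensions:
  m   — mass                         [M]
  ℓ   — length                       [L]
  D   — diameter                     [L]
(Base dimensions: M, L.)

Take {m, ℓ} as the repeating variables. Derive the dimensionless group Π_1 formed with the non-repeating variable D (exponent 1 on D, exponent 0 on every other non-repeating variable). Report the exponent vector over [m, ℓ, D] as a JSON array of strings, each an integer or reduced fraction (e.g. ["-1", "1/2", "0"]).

Dimensional matrix (M×L by m×ℓ×D):
  M: [ 1  0  0]
  L: [ 0  1  1]
RREF → pivots at {m,ℓ} ⇒ r = 2
Pivot set = {m,ℓ}, free = {D}
RREF:
  r0: [   1    0    0]
  r1: [   0    1    1]
Fix exponent of D at 1; solve each RREF row for its pivot's exponent:
  r0: exp(m) + (0)·1 = 0 ⇒ exp(m) = 0
  r1: exp(ℓ) + (1)·1 = 0 ⇒ exp(ℓ) = -1
Π_1 = ℓ^-1 · D

["0", "-1", "1"]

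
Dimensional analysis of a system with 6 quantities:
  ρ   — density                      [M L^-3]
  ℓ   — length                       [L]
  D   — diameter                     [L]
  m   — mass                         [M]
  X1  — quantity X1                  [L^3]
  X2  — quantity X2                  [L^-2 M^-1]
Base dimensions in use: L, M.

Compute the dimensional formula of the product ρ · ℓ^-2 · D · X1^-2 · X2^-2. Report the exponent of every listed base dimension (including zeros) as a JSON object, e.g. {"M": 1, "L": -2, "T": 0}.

Write exponents as rows L,M / cols ρ,ℓ,D,m,X1,X2:
  L: [-3  1  1  0  3 -2]
  M: [ 1  0  0  1  0 -1]
  [L]: (1)·-3+(-2)·1+(1)·1+(-2)·3+(-2)·-2 = -6
  [M]: (1)·1+(-2)·0+(1)·0+(-2)·0+(-2)·-1 = 3
⇒ L^-6 M^3

{"L": -6, "M": 3}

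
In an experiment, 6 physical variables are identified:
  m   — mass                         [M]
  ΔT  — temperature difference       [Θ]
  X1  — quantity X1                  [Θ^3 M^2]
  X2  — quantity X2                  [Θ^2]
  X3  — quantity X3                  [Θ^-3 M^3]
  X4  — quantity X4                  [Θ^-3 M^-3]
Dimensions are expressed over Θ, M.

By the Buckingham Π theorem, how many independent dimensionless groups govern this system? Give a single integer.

Dimensional matrix (Θ×M by m×ΔT×X1×X2×X3×X4):
  Θ: [ 0  1  3  2 -3 -3]
  M: [ 1  0  2  0  3 -3]
Echelon form has 2 nonzero rows (pivots: m,ΔT)
n=6, r=2 ⇒ 4 dimensionless groups

4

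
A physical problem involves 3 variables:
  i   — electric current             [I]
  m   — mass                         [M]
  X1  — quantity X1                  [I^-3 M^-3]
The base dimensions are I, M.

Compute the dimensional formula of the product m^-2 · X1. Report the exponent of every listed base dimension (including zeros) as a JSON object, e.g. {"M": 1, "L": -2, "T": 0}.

{"I": -3, "M": -5}

Exponent matrix [I,M] × [i,m,X1]:
  I: [ 1  0 -3]
  M: [ 0  1 -3]
  [I]: (-2)·0+(1)·-3 = -3
  [M]: (-2)·1+(1)·-3 = -5
⇒ I^-3 M^-5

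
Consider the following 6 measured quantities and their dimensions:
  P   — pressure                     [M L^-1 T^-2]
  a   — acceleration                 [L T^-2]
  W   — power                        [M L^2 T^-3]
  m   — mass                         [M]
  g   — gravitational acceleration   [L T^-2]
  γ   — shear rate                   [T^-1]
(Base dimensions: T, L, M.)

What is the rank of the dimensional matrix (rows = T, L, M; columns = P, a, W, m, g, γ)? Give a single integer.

3

Dimensional matrix (T×L×M by P×a×W×m×g×γ):
  T: [-2 -2 -3  0 -2 -1]
  L: [-1  1  2  0  1  0]
  M: [ 1  0  1  1  0  0]
Row reduction gives pivot columns P,a,W; rank = 3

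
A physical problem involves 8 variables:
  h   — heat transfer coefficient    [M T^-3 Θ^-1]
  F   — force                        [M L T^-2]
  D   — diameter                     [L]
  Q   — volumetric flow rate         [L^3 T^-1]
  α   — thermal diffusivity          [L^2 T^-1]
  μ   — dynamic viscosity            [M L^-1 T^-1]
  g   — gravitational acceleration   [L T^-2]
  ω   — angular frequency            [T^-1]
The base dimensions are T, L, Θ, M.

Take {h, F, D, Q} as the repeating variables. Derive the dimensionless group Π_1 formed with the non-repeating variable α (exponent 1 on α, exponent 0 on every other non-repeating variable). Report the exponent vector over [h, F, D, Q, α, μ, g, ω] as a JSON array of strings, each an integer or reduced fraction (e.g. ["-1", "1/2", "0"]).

["0", "0", "1", "-1", "1", "0", "0", "0"]

Exponent matrix [T,L,Θ,M] × [h,F,D,Q,α,μ,g,ω]:
  T: [-3 -2  0 -1 -1 -1 -2 -1]
  L: [ 0  1  1  3  2 -1  1  0]
  Θ: [-1  0  0  0  0  0  0  0]
  M: [ 1  1  0  0  0  1  0  0]
Echelon form has 4 nonzero rows (pivots: h,F,D,Q)
Repeat: h,F,D,Q; free: α,μ,g,ω
RREF:
  r0: [   1    0    0    0    0    0    0    0]
  r1: [   0    1    0    0    0    1    0    0]
  r2: [   0    0    1    0   -1    1   -5   -3]
  r3: [   0    0    0    1    1   -1    2    1]
Fix exponent of α at 1, μ at 0, g at 0, ω at 0; solve each RREF row for its pivot's exponent:
  r0: exp(h) + (0)·1 = 0 ⇒ exp(h) = 0
  r1: exp(F) + (0)·1 = 0 ⇒ exp(F) = 0
  r2: exp(D) + (-1)·1 = 0 ⇒ exp(D) = 1
  r3: exp(Q) + (1)·1 = 0 ⇒ exp(Q) = -1
Π_1 = D · Q^-1 · α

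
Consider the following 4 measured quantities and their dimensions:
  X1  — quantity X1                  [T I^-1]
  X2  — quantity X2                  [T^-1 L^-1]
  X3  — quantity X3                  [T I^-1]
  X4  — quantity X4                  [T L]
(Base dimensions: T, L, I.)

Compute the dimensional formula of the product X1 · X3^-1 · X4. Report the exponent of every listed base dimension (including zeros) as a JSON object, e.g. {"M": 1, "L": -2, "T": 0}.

{"T": 1, "L": 1, "I": 0}

Exponent matrix [T,L,I] × [X1,X2,X3,X4]:
  T: [ 1 -1  1  1]
  L: [ 0 -1  0  1]
  I: [-1  0 -1  0]
  [T]: (1)·1+(-1)·1+(1)·1 = 1
  [L]: (1)·0+(-1)·0+(1)·1 = 1
  [I]: (1)·-1+(-1)·-1+(1)·0 = 0
⇒ T L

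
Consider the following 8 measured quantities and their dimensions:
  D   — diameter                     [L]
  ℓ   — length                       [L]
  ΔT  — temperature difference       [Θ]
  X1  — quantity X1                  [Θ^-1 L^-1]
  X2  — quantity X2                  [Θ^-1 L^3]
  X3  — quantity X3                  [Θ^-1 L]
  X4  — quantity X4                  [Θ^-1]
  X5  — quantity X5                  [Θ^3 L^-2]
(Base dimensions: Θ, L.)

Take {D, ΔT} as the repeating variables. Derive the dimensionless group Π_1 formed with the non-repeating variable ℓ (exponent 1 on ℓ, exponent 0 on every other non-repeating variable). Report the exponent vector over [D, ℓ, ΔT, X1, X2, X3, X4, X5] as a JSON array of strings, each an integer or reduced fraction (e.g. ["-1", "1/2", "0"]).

["-1", "1", "0", "0", "0", "0", "0", "0"]

Dimensional matrix (Θ×L by D×ℓ×ΔT×X1×X2×X3×X4×X5):
  Θ: [ 0  0  1 -1 -1 -1 -1  3]
  L: [ 1  1  0 -1  3  1  0 -2]
Echelon form has 2 nonzero rows (pivots: D,ΔT)
Repeat: D,ΔT; free: ℓ,X1,X2,X3,X4,X5
RREF:
  r0: [   1    1    0   -1    3    1    0   -2]
  r1: [   0    0    1   -1   -1   -1   -1    3]
Fix exponent of ℓ at 1, X1 at 0, X2 at 0, X3 at 0, X4 at 0, X5 at 0; solve each RREF row for its pivot's exponent:
  r0: exp(D) + (1)·1 = 0 ⇒ exp(D) = -1
  r1: exp(ΔT) + (0)·1 = 0 ⇒ exp(ΔT) = 0
Π_1 = D^-1 · ℓ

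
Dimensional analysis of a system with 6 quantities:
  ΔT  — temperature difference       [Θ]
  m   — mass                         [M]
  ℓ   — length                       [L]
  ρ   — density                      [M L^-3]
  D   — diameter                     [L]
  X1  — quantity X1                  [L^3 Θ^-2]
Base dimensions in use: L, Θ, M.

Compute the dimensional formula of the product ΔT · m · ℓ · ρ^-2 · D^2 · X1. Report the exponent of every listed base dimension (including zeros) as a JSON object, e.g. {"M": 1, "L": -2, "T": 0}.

Exponent matrix [L,Θ,M] × [ΔT,m,ℓ,ρ,D,X1]:
  L: [ 0  0  1 -3  1  3]
  Θ: [ 1  0  0  0  0 -2]
  M: [ 0  1  0  1  0  0]
  [L]: (1)·0+(1)·0+(1)·1+(-2)·-3+(2)·1+(1)·3 = 12
  [Θ]: (1)·1+(1)·0+(1)·0+(-2)·0+(2)·0+(1)·-2 = -1
  [M]: (1)·0+(1)·1+(1)·0+(-2)·1+(2)·0+(1)·0 = -1
⇒ L^12 Θ^-1 M^-1

{"L": 12, "Θ": -1, "M": -1}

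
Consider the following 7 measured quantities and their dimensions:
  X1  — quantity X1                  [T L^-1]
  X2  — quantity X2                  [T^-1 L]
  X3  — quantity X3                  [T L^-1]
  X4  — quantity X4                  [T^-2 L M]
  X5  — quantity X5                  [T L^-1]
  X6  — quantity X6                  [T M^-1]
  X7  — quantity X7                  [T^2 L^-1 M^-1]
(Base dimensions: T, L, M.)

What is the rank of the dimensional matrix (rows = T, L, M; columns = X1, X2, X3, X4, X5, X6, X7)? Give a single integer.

Dimensional matrix (T×L×M by X1×X2×X3×X4×X5×X6×X7):
  T: [ 1 -1  1 -2  1  1  2]
  L: [-1  1 -1  1 -1  0 -1]
  M: [ 0  0  0  1  0 -1 -1]
Row reduction gives pivot columns X1,X4; rank = 2

2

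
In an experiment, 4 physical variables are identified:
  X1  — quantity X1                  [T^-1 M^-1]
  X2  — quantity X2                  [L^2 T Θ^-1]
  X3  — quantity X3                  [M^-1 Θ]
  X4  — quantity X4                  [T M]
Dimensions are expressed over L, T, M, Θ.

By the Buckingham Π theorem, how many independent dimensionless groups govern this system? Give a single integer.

Dimensional matrix (L×T×M×Θ by X1×X2×X3×X4):
  L: [ 0  2  0  0]
  T: [-1  1  0  1]
  M: [-1  0 -1  1]
  Θ: [ 0 -1  1  0]
Row reduction gives pivot columns X1,X2,X3; rank = 3
n=4, r=3 ⇒ 1 dimensionless group

1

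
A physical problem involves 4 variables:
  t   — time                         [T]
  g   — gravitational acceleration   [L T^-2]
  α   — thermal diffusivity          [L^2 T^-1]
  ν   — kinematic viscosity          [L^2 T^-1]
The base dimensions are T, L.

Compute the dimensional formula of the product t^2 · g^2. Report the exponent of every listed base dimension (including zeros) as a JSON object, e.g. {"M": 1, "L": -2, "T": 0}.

{"T": -2, "L": 2}

Write exponents as rows T,L / cols t,g,α,ν:
  T: [ 1 -2 -1 -1]
  L: [ 0  1  2  2]
  [T]: (2)·1+(2)·-2 = -2
  [L]: (2)·0+(2)·1 = 2
⇒ T^-2 L^2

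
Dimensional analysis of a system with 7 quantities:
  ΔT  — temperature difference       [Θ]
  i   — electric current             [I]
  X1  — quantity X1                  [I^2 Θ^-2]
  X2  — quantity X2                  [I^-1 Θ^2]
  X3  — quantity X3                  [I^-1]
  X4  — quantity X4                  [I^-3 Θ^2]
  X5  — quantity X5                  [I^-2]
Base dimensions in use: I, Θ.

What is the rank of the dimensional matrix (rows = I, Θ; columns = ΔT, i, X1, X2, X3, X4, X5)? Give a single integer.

2

Exponent matrix [I,Θ] × [ΔT,i,X1,X2,X3,X4,X5]:
  I: [ 0  1  2 -1 -1 -3 -2]
  Θ: [ 1  0 -2  2  0  2  0]
Echelon form has 2 nonzero rows (pivots: ΔT,i)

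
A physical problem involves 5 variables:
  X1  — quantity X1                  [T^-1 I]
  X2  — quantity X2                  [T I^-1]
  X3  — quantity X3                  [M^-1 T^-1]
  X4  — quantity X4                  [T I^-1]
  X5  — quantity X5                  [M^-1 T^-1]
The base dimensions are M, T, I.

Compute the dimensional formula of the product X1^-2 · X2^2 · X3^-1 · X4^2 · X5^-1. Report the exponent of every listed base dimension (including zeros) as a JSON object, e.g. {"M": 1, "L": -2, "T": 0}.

Write exponents as rows M,T,I / cols X1,X2,X3,X4,X5:
  M: [ 0  0 -1  0 -1]
  T: [-1  1 -1  1 -1]
  I: [ 1 -1  0 -1  0]
  [M]: (-2)·0+(2)·0+(-1)·-1+(2)·0+(-1)·-1 = 2
  [T]: (-2)·-1+(2)·1+(-1)·-1+(2)·1+(-1)·-1 = 8
  [I]: (-2)·1+(2)·-1+(-1)·0+(2)·-1+(-1)·0 = -6
⇒ M^2 T^8 I^-6

{"M": 2, "T": 8, "I": -6}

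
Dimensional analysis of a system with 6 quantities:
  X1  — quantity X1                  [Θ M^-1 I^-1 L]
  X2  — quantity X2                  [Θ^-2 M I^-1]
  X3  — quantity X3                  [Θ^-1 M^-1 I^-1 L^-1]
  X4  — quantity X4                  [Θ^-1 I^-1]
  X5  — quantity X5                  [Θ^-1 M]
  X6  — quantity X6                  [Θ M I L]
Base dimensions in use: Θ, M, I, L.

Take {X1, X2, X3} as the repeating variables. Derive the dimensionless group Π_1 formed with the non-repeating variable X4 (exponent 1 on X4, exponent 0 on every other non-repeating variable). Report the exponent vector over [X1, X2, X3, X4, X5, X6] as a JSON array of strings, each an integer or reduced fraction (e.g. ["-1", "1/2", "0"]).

["-1/4", "-1/2", "-1/4", "1", "0", "0"]

Dimensional matrix (Θ×M×I×L by X1×X2×X3×X4×X5×X6):
  Θ: [ 1 -2 -1 -1 -1  1]
  M: [-1  1 -1  0  1  1]
  I: [-1 -1 -1 -1  0  1]
  L: [ 1  0 -1  0  0  1]
RREF → pivots at {X1,X2,X3} ⇒ r = 3
Pivot set = {X1,X2,X3}, free = {X4,X5,X6}
RREF:
  r0: [   1    0    0  1/4 -1/4    0]
  r1: [   0    1    0  1/2  1/2    0]
  r2: [   0    0    1  1/4 -1/4   -1]
  r3: [   0    0    0    0    0    0]
Fix exponent of X4 at 1, X5 at 0, X6 at 0; solve each RREF row for its pivot's exponent:
  r0: exp(X1) + (1/4)·1 = 0 ⇒ exp(X1) = -1/4
  r1: exp(X2) + (1/2)·1 = 0 ⇒ exp(X2) = -1/2
  r2: exp(X3) + (1/4)·1 = 0 ⇒ exp(X3) = -1/4
Π_1 = X1^(-1/4) · X2^(-1/2) · X3^(-1/4) · X4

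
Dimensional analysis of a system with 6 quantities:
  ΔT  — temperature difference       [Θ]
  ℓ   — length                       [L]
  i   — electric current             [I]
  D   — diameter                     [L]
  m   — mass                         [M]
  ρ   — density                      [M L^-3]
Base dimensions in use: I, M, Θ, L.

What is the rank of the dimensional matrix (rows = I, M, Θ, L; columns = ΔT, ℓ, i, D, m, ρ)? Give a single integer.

4

Exponent matrix [I,M,Θ,L] × [ΔT,ℓ,i,D,m,ρ]:
  I: [ 0  0  1  0  0  0]
  M: [ 0  0  0  0  1  1]
  Θ: [ 1  0  0  0  0  0]
  L: [ 0  1  0  1  0 -3]
RREF → pivots at {ΔT,ℓ,i,m} ⇒ r = 4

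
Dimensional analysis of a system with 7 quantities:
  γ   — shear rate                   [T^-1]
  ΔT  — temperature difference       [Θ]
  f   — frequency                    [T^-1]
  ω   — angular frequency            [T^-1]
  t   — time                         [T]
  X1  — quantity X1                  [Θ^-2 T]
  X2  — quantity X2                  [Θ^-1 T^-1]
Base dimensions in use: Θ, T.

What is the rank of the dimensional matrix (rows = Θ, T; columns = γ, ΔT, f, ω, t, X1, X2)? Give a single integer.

Dimensional matrix (Θ×T by γ×ΔT×f×ω×t×X1×X2):
  Θ: [ 0  1  0  0  0 -2 -1]
  T: [-1  0 -1 -1  1  1 -1]
RREF → pivots at {γ,ΔT} ⇒ r = 2

2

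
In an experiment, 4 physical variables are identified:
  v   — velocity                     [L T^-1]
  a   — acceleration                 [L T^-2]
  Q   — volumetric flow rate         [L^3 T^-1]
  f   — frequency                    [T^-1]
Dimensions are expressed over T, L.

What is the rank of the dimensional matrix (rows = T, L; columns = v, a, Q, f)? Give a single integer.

2

Exponent matrix [T,L] × [v,a,Q,f]:
  T: [-1 -2 -1 -1]
  L: [ 1  1  3  0]
Row reduction gives pivot columns v,a; rank = 2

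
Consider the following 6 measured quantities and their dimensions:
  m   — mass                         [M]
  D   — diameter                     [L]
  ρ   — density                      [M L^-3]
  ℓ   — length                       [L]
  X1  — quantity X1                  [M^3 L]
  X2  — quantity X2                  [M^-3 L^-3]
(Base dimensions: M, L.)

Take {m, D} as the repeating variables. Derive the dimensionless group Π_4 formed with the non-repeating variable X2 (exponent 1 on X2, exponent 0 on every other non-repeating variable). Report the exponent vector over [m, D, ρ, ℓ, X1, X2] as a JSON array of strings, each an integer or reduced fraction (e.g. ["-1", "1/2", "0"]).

Exponent matrix [M,L] × [m,D,ρ,ℓ,X1,X2]:
  M: [ 1  0  1  0  3 -3]
  L: [ 0  1 -3  1  1 -3]
RREF → pivots at {m,D} ⇒ r = 2
Repeat: m,D; free: ρ,ℓ,X1,X2
RREF:
  r0: [   1    0    1    0    3   -3]
  r1: [   0    1   -3    1    1   -3]
Fix exponent of X2 at 1, ρ at 0, ℓ at 0, X1 at 0; solve each RREF row for its pivot's exponent:
  r0: exp(m) + (-3)·1 = 0 ⇒ exp(m) = 3
  r1: exp(D) + (-3)·1 = 0 ⇒ exp(D) = 3
Π_4 = m^3 · D^3 · X2

["3", "3", "0", "0", "0", "1"]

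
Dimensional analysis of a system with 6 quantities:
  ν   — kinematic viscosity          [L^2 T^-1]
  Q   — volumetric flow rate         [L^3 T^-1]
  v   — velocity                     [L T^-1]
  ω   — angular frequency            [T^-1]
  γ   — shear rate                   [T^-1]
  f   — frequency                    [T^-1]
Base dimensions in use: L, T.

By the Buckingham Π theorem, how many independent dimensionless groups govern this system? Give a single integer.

Exponent matrix [L,T] × [ν,Q,v,ω,γ,f]:
  L: [ 2  3  1  0  0  0]
  T: [-1 -1 -1 -1 -1 -1]
Row reduction gives pivot columns ν,Q; rank = 2
n=6, r=2 ⇒ 4 dimensionless groups

4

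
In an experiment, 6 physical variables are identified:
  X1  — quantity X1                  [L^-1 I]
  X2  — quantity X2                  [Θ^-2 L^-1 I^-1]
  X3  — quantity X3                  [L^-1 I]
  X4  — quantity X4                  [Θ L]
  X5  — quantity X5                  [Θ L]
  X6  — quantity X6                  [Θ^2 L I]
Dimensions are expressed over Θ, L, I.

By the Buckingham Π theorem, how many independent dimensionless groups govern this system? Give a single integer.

Write exponents as rows Θ,L,I / cols X1,X2,X3,X4,X5,X6:
  Θ: [ 0 -2  0  1  1  2]
  L: [-1 -1 -1  1  1  1]
  I: [ 1 -1  1  0  0  1]
Echelon form has 2 nonzero rows (pivots: X1,X2)
n=6, r=2 ⇒ 4 dimensionless groups

4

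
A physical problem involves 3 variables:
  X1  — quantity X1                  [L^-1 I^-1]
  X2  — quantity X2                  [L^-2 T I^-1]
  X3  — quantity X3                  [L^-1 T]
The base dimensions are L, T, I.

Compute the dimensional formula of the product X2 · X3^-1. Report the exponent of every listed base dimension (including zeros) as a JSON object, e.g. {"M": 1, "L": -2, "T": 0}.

{"L": -1, "T": 0, "I": -1}

Exponent matrix [L,T,I] × [X1,X2,X3]:
  L: [-1 -2 -1]
  T: [ 0  1  1]
  I: [-1 -1  0]
  [L]: (1)·-2+(-1)·-1 = -1
  [T]: (1)·1+(-1)·1 = 0
  [I]: (1)·-1+(-1)·0 = -1
⇒ L^-1 I^-1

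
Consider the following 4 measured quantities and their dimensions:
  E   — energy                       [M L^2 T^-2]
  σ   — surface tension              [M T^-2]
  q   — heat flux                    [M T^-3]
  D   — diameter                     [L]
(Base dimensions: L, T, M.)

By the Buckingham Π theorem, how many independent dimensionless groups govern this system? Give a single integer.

Exponent matrix [L,T,M] × [E,σ,q,D]:
  L: [ 2  0  0  1]
  T: [-2 -2 -3  0]
  M: [ 1  1  1  0]
RREF → pivots at {E,σ,q} ⇒ r = 3
Π count = n − r = 4 − 3 = 1

1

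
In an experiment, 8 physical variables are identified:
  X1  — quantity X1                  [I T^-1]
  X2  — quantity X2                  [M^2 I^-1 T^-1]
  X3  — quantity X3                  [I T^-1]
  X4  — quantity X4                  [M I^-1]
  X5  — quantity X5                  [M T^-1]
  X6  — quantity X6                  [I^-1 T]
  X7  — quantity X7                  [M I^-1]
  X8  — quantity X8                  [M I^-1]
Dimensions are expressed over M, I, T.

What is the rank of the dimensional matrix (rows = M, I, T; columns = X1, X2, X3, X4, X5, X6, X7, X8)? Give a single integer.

2

Exponent matrix [M,I,T] × [X1,X2,X3,X4,X5,X6,X7,X8]:
  M: [ 0  2  0  1  1  0  1  1]
  I: [ 1 -1  1 -1  0 -1 -1 -1]
  T: [-1 -1 -1  0 -1  1  0  0]
Row reduction gives pivot columns X1,X2; rank = 2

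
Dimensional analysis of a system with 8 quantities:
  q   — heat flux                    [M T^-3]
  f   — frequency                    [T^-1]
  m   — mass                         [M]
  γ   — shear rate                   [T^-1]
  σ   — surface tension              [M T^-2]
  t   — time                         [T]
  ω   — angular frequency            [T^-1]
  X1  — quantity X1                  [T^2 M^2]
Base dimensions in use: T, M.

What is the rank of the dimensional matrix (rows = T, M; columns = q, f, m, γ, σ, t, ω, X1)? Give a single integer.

2

Write exponents as rows T,M / cols q,f,m,γ,σ,t,ω,X1:
  T: [-3 -1  0 -1 -2  1 -1  2]
  M: [ 1  0  1  0  1  0  0  2]
Echelon form has 2 nonzero rows (pivots: q,f)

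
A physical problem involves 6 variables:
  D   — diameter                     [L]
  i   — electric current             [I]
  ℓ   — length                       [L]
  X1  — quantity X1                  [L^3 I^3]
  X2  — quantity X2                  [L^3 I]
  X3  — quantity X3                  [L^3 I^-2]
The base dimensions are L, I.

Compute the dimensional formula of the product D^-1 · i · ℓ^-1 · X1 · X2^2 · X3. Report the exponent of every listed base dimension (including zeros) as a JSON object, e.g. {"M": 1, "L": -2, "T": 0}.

{"L": 10, "I": 4}

Write exponents as rows L,I / cols D,i,ℓ,X1,X2,X3:
  L: [ 1  0  1  3  3  3]
  I: [ 0  1  0  3  1 -2]
  [L]: (-1)·1+(1)·0+(-1)·1+(1)·3+(2)·3+(1)·3 = 10
  [I]: (-1)·0+(1)·1+(-1)·0+(1)·3+(2)·1+(1)·-2 = 4
⇒ L^10 I^4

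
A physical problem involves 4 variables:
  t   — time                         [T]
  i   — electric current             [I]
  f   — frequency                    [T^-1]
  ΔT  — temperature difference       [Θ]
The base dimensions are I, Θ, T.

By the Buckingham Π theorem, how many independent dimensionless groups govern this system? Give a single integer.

1

Exponent matrix [I,Θ,T] × [t,i,f,ΔT]:
  I: [ 0  1  0  0]
  Θ: [ 0  0  0  1]
  T: [ 1  0 -1  0]
Echelon form has 3 nonzero rows (pivots: t,i,ΔT)
n=4, r=3 ⇒ 1 dimensionless group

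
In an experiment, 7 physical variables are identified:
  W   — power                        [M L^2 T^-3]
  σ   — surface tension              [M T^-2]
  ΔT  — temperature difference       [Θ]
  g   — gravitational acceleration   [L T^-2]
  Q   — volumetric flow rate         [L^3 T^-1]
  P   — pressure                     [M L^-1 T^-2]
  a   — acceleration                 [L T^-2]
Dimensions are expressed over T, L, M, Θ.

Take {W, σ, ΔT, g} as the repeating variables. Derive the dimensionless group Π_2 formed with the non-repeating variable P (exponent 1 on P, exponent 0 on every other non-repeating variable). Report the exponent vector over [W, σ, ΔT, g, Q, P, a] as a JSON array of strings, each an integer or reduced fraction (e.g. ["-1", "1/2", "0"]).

Write exponents as rows T,L,M,Θ / cols W,σ,ΔT,g,Q,P,a:
  T: [-3 -2  0 -2 -1 -2 -2]
  L: [ 2  0  0  1  3 -1  1]
  M: [ 1  1  0  0  0  1  0]
  Θ: [ 0  0  1  0  0  0  0]
RREF → pivots at {W,σ,ΔT,g} ⇒ r = 4
Repeat: W,σ,ΔT,g; free: Q,P,a
RREF:
  r0: [   1    0    0    0  5/3 -2/3    0]
  r1: [   0    1    0    0 -5/3  5/3    0]
  r2: [   0    0    1    0    0    0    0]
  r3: [   0    0    0    1 -1/3  1/3    1]
Fix exponent of P at 1, Q at 0, a at 0; solve each RREF row for its pivot's exponent:
  r0: exp(W) + (-2/3)·1 = 0 ⇒ exp(W) = 2/3
  r1: exp(σ) + (5/3)·1 = 0 ⇒ exp(σ) = -5/3
  r2: exp(ΔT) + (0)·1 = 0 ⇒ exp(ΔT) = 0
  r3: exp(g) + (1/3)·1 = 0 ⇒ exp(g) = -1/3
Π_2 = W^(2/3) · σ^(-5/3) · g^(-1/3) · P

["2/3", "-5/3", "0", "-1/3", "0", "1", "0"]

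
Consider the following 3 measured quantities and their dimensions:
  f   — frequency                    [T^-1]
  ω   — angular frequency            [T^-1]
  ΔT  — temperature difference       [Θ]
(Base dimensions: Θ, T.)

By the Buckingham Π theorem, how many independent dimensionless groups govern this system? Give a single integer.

1

Dimensional matrix (Θ×T by f×ω×ΔT):
  Θ: [ 0  0  1]
  T: [-1 -1  0]
Row reduction gives pivot columns f,ΔT; rank = 2
3 vars − rank 2 = 1 Π group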